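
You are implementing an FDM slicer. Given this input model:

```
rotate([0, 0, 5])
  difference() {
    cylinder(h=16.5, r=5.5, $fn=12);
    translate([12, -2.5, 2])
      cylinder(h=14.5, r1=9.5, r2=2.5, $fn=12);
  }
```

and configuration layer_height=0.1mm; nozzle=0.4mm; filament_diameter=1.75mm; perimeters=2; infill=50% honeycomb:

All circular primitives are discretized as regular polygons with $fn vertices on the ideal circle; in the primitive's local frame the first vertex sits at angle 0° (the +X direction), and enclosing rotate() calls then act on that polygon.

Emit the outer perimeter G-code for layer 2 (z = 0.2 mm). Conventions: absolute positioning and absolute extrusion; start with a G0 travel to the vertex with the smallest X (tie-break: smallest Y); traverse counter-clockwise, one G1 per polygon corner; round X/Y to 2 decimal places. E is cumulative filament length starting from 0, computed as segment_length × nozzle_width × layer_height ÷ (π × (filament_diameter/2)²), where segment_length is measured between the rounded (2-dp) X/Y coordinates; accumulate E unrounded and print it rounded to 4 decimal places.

G0 X-5.48 Y-0.48 Z0.20
G1 X-4.51 Y-3.15 E0.0472
G1 X-2.32 Y-4.98 E0.0947
G1 X0.48 Y-5.48 E0.1420
G1 X3.15 Y-4.51 E0.1892
G1 X4.98 Y-2.32 E0.2367
G1 X5.48 Y0.48 E0.2840
G1 X4.51 Y3.15 E0.3312
G1 X2.32 Y4.98 E0.3787
G1 X-0.48 Y5.48 E0.4260
G1 X-3.15 Y4.51 E0.4733
G1 X-4.98 Y2.32 E0.5207
G1 X-5.48 Y-0.48 E0.5680

At z = 0.2 mm: the r=5.5 cylinder contributes a regular 12-gon of circumradius 5.5; the cone at (12, -2.5) is not intersected at this z (z outside [2, 16.5]); Subtracting the remaining from the first: none of the subtracted shapes is present at this height, so the r=5.5 cylinder is unchanged — 1 connected region; (whole slice rotated 5° about Z — lengths, areas and connectivity unchanged). The outline is a single polygon with 12 vertices. Extrusion per mm of travel: 0.4 × 0.1 / (π × 0.875²) = 0.016630. Accumulating E over each segment gives final E = 0.5680.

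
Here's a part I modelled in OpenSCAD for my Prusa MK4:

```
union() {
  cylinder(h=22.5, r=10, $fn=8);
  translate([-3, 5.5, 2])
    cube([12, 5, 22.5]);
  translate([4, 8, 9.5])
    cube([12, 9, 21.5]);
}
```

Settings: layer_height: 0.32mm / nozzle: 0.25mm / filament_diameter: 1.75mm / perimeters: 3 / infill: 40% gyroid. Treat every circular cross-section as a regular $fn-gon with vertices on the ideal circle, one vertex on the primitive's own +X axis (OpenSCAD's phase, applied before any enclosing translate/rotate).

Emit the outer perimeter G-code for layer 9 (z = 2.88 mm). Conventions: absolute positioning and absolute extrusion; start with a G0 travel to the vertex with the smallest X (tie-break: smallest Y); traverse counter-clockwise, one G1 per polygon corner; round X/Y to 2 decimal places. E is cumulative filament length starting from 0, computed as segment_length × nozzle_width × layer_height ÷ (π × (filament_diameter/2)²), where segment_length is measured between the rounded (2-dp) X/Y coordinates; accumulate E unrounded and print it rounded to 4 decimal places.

G0 X-10.00 Y0.00 Z2.88
G1 X-7.07 Y-7.07 E0.2545
G1 X0.00 Y-10.00 E0.5091
G1 X7.07 Y-7.07 E0.7636
G1 X10.00 Y0.00 E1.0182
G1 X7.72 Y5.50 E1.2162
G1 X9.00 Y5.50 E1.2588
G1 X9.00 Y10.50 E1.4251
G1 X-3.00 Y10.50 E1.8242
G1 X-3.00 Y8.76 E1.8821
G1 X-7.07 Y7.07 E2.0286
G1 X-10.00 Y0.00 E2.2832

At z = 2.88 mm: the cylinder: section is a regular 8-gon, circumradius r=10; the cube at (-3, 5.5) is present — its section is the full 12×5 rectangle; the cube at (4, 8) is absent (z outside [9.5, 31]); Merging all regions: the regions partially overlap (shared area 33.61 mm²), so overlapping operands fuse into one piece — 1 connected region. The outline is a single polygon with 11 vertices. Extrusion per mm of travel: 0.25 × 0.32 / (π × 0.875²) = 0.033260. Accumulating E over each segment gives final E = 2.2832.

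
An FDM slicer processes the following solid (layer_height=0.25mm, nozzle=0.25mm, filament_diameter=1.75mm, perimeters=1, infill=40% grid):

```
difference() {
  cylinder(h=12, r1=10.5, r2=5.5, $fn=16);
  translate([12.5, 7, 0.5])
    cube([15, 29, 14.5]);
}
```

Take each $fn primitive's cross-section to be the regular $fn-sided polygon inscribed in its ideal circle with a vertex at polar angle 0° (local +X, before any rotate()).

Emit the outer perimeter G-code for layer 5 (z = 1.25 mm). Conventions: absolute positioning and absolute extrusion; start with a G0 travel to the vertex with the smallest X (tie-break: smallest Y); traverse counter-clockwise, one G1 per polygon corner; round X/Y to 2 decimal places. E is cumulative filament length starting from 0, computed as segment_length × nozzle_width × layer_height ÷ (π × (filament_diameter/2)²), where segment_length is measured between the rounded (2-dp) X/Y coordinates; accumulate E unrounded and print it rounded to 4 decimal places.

At z = 1.25 mm: the cone (r1=10.5→r2=5.5) has section circumradius 9.979 here — a regular 16-gon; the cube at (12.5, 7) (footprint 15×29) is included at this height; After the difference (first − rest): starting from the cone, the 15×29 cube at (12.5, 7) misses the remaining region (no effect) — 1 connected region. The outline is a single polygon with 16 vertices. Extrusion per mm of travel: 0.25 × 0.25 / (π × 0.875²) = 0.025984. Accumulating E over each segment gives final E = 1.6191.

G0 X-9.98 Y0.00 Z1.25
G1 X-9.22 Y-3.82 E0.1012
G1 X-7.06 Y-7.06 E0.2024
G1 X-3.82 Y-9.22 E0.3036
G1 X0.00 Y-9.98 E0.4048
G1 X3.82 Y-9.22 E0.5060
G1 X7.06 Y-7.06 E0.6072
G1 X9.22 Y-3.82 E0.7084
G1 X9.98 Y0.00 E0.8096
G1 X9.22 Y3.82 E0.9108
G1 X7.06 Y7.06 E1.0119
G1 X3.82 Y9.22 E1.1131
G1 X0.00 Y9.98 E1.2143
G1 X-3.82 Y9.22 E1.3155
G1 X-7.06 Y7.06 E1.4167
G1 X-9.22 Y3.82 E1.5179
G1 X-9.98 Y0.00 E1.6191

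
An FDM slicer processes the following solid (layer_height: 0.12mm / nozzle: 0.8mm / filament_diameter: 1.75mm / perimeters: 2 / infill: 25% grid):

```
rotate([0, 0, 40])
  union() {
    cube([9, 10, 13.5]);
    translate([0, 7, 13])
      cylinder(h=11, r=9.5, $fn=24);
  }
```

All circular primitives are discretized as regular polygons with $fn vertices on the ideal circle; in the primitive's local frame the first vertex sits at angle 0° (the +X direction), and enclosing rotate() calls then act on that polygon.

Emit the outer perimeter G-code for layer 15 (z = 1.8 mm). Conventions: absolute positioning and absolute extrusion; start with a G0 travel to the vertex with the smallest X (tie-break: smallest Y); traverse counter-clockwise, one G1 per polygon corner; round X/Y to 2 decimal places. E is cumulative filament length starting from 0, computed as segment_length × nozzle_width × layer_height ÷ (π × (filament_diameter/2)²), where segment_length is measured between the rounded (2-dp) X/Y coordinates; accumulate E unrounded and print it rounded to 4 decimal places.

G0 X-6.43 Y7.66 Z1.80
G1 X0.00 Y0.00 E0.3992
G1 X6.89 Y5.79 E0.7584
G1 X0.47 Y13.45 E1.1573
G1 X-6.43 Y7.66 E1.5168

At z = 1.8 mm: the cube (footprint 9×10) is included at this height; the cylinder at (0, 7) does not reach this height (z outside [13, 24]); Combining (union): only the 9×10 cube is present, so the union is just that shape — 1 connected region; (rotated 40° about Z; rotation is an isometry so areas/perimeters/island counts are preserved). The outline is a single polygon with 4 vertices. Extrusion per mm of travel: 0.8 × 0.12 / (π × 0.875²) = 0.039912. Accumulating E over each segment gives final E = 1.5168.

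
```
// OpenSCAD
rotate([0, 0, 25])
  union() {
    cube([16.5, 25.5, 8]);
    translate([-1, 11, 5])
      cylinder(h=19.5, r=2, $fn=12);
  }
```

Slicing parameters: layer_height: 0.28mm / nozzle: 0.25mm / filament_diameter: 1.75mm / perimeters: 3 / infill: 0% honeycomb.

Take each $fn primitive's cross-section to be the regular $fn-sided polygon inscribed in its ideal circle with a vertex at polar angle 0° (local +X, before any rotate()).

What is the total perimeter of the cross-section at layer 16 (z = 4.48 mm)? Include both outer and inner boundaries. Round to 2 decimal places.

84.00 mm

At z = 4.48 mm: the cube (footprint 16.5×25.5) is included at this height (perimeter 84.00 mm); the cylinder at (-1, 11) does not reach this height (z outside [5, 24.5]); Combining (union): only the 16.5×25.5 cube is present, so the union is just that shape — boundary = 84.00 mm; (whole slice rotated 25° about Z — lengths, areas and connectivity unchanged). Overall, the cross-section is a single solid region. Total boundary length (outer) = 84.00 mm.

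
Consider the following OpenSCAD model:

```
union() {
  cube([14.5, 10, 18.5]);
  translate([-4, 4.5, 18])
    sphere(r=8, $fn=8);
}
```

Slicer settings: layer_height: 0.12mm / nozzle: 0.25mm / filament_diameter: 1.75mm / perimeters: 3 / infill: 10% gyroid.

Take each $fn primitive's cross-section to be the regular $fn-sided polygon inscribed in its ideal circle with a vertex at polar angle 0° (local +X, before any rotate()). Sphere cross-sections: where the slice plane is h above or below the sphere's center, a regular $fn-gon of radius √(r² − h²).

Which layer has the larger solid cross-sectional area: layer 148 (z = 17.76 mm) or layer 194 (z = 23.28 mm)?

layer 148 (z = 17.76 mm)

Layer 148 (z = 17.76): the cube (footprint 14.5×10) is included at this height (area 145.00 mm²); the sphere at (-4, 4.5): section is a regular 8-gon, circumradius = √(r²−h²) = √(8²−0.24²) = 7.996 (area = (8/2)·7.996²·sin(360°/8) = 180.86 mm²); Taking the union: the regions partially overlap — summed areas 325.86 mm² minus the doubly-counted overlap 29.51 mm² gives 296.35 mm² — area = 296.35 mm². So its area = 296.35 mm². Layer 194 (z = 23.28): the cube is absent (z outside [0, 18.5]); the r=8 sphere at (-4, 4.5) slices to a regular 8-gon of circumradius 6.010 (√(r²−h²) with h=5.28 from center) (area = (8/2)·6.010²·sin(360°/8) = 102.17 mm²); Taking the union: only the r=8 sphere at (-4, 4.5) is present, so the union is just that shape — area = 102.17 mm². So its area = 102.17 mm². Layer 148 is larger (296.35 vs 102.17 mm²).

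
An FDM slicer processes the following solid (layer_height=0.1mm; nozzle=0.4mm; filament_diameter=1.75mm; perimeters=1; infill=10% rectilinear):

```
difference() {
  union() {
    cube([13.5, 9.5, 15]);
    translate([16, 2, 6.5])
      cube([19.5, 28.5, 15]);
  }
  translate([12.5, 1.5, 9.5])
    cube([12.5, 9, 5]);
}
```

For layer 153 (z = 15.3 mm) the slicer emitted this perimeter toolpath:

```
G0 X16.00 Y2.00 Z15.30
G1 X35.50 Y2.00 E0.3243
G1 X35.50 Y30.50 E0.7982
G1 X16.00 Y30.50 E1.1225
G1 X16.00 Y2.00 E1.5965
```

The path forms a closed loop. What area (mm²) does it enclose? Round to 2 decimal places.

555.75 mm²

Apply the shoelace formula to the sequence of (X, Y) vertices; enclosed area = 555.75 mm².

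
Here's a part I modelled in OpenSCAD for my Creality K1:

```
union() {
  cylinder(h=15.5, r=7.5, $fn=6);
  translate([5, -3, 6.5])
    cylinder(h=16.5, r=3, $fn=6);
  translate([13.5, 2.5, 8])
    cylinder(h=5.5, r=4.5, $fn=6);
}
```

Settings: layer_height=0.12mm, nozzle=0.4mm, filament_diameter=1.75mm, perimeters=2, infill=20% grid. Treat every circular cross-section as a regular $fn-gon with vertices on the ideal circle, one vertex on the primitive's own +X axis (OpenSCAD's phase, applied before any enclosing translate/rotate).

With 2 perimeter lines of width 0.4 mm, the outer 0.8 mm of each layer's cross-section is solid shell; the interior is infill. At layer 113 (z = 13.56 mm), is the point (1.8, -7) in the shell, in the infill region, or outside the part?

At z = 13.56 mm: the r=7.5 cylinder gives a regular 6-gon of circumradius 7.5 (constant along its height); the r=3 cylinder at (5, -3) gives a regular 6-gon of circumradius 3 (constant along its height); the cylinder at (13.5, 2.5) is not intersected at this z (z outside [8, 13.5]); Merging all regions: the regions partially overlap (shared area 15.43 mm²), so overlapping operands fuse into one piece — 1 connected region. Overall, the cross-section is a single solid region. The nearest boundary edge runs (3.75, -6.50)→(-3.75, -6.50); distance from the point to it = 0.50 mm. The point is not inside any of the regions above, so it lies outside the cross-section (0.50 mm from the nearest boundary).

outside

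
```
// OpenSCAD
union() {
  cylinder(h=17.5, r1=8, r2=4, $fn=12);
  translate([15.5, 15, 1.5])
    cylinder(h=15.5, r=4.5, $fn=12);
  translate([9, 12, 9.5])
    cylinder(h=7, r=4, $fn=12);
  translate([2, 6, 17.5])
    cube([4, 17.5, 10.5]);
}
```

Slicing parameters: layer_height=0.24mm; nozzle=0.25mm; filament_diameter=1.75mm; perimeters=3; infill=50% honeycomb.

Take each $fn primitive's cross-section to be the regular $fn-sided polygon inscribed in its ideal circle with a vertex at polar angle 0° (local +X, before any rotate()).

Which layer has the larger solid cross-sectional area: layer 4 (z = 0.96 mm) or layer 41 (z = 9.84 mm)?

layer 41 (z = 9.84 mm)

Layer 4 (z = 0.96): the cone: at t=0.055 of its height the radius interpolates to r₁+(r₂−r₁)t = 7.781, giving a regular 12-gon of that circumradius (area = (12/2)·7.781²·sin(360°/12) = 181.61 mm²); the cylinder at (15.5, 15) does not reach this height (z outside [1.5, 17]); the cylinder at (9, 12) does not reach this height (z outside [9.5, 16.5]); the cube at (2, 6) is absent (z outside [17.5, 28]); Combining (union): only the cone is present, so the union is just that shape — area = 181.61 mm². So its area = 181.61 mm². Layer 41 (z = 9.84): the cone contributes a regular 12-gon of circumradius 5.751 (interpolated between r1=8 and r2=4 at t=0.562) (area = (12/2)·5.751²·sin(360°/12) = 99.22 mm²); the cylinder at (15.5, 15): section is a regular 12-gon, circumradius r=4.5 (area = (12/2)·4.500²·sin(360°/12) = 60.75 mm²); the r=4 cylinder at (9, 12) gives a regular 12-gon of circumradius 4 (constant along its height) (area = (12/2)·4.000²·sin(360°/12) = 48.00 mm²); the cube at (2, 6) does not reach this height (z outside [17.5, 28]); Merging all regions: the regions partially overlap — summed areas 207.97 mm² minus the doubly-counted overlap 3.27 mm² gives 204.70 mm² — area = 204.70 mm². So its area = 204.70 mm². Layer 41 is larger (204.70 vs 181.61 mm²).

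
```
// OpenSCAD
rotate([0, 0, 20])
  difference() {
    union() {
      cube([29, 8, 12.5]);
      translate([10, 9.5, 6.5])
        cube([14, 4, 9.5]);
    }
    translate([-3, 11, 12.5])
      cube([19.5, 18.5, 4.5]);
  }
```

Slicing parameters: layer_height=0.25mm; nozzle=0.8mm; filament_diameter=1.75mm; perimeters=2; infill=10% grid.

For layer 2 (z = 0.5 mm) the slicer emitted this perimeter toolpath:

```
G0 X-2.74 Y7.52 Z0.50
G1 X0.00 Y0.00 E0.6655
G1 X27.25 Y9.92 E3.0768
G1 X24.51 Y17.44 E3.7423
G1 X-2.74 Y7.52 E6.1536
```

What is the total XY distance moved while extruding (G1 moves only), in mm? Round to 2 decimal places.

Sum the Euclidean lengths of each G1 segment: total = 74.01 mm.

74.01 mm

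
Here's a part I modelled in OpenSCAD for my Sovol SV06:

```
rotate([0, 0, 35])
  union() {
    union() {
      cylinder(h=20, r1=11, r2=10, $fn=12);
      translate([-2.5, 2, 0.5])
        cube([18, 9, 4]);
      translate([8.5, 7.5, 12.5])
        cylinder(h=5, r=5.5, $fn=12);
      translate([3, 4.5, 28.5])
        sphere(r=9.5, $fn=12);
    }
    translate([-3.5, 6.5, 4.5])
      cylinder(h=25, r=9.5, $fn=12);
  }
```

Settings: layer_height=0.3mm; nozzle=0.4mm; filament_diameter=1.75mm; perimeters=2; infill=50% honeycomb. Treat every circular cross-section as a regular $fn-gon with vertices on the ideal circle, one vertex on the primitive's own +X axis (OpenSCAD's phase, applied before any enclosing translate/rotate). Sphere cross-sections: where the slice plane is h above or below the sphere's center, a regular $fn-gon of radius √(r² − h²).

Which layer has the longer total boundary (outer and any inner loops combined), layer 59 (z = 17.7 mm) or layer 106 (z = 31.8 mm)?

Layer 59 (z = 17.7): the cone contributes a regular 12-gon of circumradius 10.115 (interpolated between r1=11 and r2=10 at t=0.885) (perimeter = 2·12·10.115·sin(180°/12) = 62.83 mm); the cube at (-2.5, 2) does not reach this height (z outside [0.5, 4.5]); the cylinder at (8.5, 7.5) does not reach this height (z outside [12.5, 17.5]); the sphere at (3, 4.5) is not intersected at this z (|z−center|=10.800 > r=9.5); Merging all regions: only the cone is present, so the union is just that shape — boundary = 62.83 mm; the cylinder at (-3.5, 6.5): section is a regular 12-gon, circumradius r=9.5 (perimeter = 2·12·9.500·sin(180°/12) = 59.01 mm); Combining (union): the regions partially overlap (shared area 150.61 mm²), so the edge portions inside another operand are dropped and the merged outline is re-measured after clipping — boundary = 76.23 mm; (whole slice rotated 35° about Z — lengths, areas and connectivity unchanged). So its perimeter = 76.23 mm. Layer 106 (z = 31.8): the cone is absent (z outside [0, 20]); the cube at (-2.5, 2) is not intersected at this z (z outside [0.5, 4.5]); the cylinder at (8.5, 7.5) does not reach this height (z outside [12.5, 17.5]); the sphere at (3, 4.5): section is a regular 12-gon, circumradius = √(r²−h²) = √(9.5²−3.3²) = 8.908 (perimeter = 2·12·8.908·sin(180°/12) = 55.34 mm); Merging all regions: only the r=9.5 sphere at (3, 4.5) is present, so the union is just that shape — boundary = 55.34 mm; the cylinder at (-3.5, 6.5) does not reach this height (z outside [4.5, 29.5]); Taking the union: only that combined region is present, so the union is just that shape — boundary = 55.34 mm; (whole slice rotated 35° about Z — lengths, areas and connectivity unchanged). So its perimeter = 55.34 mm. Layer 59 is larger (76.23 vs 55.34 mm).

layer 59 (z = 17.7 mm)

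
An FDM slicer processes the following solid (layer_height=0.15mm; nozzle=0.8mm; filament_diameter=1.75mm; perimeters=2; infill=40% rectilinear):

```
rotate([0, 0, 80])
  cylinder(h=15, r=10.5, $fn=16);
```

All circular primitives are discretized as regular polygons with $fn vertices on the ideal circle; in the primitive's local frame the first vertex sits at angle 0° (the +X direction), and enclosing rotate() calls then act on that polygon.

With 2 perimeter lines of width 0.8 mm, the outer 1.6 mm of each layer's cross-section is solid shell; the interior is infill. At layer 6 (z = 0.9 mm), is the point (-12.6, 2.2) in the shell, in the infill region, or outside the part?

At z = 0.9 mm: the r=10.5 cylinder gives a regular 16-gon of circumradius 10.5 (constant along its height); (rotated 80° about Z; rotation is an isometry so areas/perimeters/island counts are preserved). Overall, the cross-section is a single solid region. Undo the 80° rotation: the query point maps to (-0.021, 12.791) in the un-rotated model frame. The nearest boundary edge runs (4.02, 9.70)→(0.00, 10.50); distance from the point to it = 2.29 mm. The point is not inside any of the regions above, so it lies outside the cross-section (2.29 mm from the nearest boundary).

outside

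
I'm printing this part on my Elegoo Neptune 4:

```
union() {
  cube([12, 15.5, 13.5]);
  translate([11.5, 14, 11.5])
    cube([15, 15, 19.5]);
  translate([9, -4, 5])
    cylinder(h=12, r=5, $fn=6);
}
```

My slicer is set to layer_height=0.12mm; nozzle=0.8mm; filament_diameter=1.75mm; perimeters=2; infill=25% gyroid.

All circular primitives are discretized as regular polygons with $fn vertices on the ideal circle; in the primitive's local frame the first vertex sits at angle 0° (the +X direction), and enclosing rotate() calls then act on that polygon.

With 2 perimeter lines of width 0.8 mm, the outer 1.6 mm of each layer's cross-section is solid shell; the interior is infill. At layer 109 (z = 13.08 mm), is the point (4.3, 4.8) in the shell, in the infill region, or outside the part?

infill

At z = 13.08 mm: the 12×15.5 cube contributes its full rectangle; the cube at (11.5, 14) is present — its section is the full 15×15 rectangle; the r=5 cylinder at (9, -4) contributes a regular 6-gon of circumradius 5; Merging all regions: the regions partially overlap (shared area 2.46 mm²), so overlapping operands fuse into one piece — 1 connected region. Overall, the cross-section is a single solid region. The nearest boundary edge runs (0.00, 0.00)→(0.00, 15.50); distance from the point to it = 4.30 mm. The point is inside the cross-section and 4.30 mm from the nearest boundary — more than the 1.6 mm shell width (2 × 0.8), so it's in the infill interior.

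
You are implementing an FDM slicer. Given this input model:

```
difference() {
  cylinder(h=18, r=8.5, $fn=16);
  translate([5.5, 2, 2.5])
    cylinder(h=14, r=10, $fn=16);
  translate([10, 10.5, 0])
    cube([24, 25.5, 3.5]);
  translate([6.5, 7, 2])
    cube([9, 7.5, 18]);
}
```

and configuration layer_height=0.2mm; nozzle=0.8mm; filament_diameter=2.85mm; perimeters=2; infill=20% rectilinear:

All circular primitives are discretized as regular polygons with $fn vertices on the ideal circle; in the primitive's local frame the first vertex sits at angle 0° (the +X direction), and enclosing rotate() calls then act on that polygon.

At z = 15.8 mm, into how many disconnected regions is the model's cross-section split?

1

At z = 15.8 mm: the r=8.5 cylinder contributes a regular 16-gon of circumradius 8.5; the r=10 cylinder at (5.5, 2) contributes a regular 16-gon of circumradius 10; the cube at (10, 10.5) does not reach this height (z outside [0, 3.5]); the 9×7.5 cube at (6.5, 7) contributes its full rectangle; Taking the first minus the rest: starting from the r=8.5 cylinder, the r=10 cylinder at (5.5, 2) partially overlaps it — only the 154.94 mm² overlap (of its 306.15 mm²) is removed, clipping the outline; the 9×7.5 cube at (6.5, 7) misses the remaining region (no effect) — 1 connected region. The result has 1 disconnected region.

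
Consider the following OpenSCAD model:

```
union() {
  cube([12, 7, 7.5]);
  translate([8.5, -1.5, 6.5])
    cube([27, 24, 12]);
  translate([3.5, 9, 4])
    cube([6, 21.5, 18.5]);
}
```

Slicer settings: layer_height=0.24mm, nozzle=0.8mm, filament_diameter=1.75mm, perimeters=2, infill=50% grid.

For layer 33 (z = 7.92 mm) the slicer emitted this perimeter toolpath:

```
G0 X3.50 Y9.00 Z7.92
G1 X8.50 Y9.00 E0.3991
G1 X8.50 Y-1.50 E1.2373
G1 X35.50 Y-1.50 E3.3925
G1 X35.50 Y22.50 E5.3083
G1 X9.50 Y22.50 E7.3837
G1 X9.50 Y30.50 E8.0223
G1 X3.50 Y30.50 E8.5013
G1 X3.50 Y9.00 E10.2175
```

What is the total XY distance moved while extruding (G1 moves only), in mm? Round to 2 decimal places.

Sum the Euclidean lengths of each G1 segment: total = 128.00 mm.

128.00 mm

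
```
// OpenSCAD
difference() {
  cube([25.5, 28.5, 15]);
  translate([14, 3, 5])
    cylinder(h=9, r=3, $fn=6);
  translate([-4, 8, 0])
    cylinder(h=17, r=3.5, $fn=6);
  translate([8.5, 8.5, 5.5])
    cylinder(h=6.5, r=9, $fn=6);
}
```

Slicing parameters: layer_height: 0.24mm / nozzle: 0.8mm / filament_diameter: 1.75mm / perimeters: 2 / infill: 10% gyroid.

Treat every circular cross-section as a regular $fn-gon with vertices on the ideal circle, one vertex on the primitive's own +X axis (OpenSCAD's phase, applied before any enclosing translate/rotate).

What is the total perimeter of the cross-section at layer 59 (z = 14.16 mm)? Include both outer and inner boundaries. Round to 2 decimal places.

108.00 mm

At z = 14.16 mm: the cube is present — its section is the full 25.5×28.5 rectangle (perimeter 108.00 mm); the cylinder at (14, 3) is absent (z outside [5, 14]); the cylinder at (-4, 8): section is a regular 6-gon, circumradius r=3.5 (perimeter = 2·6·3.500·sin(180°/6) = 21.00 mm); the cylinder at (8.5, 8.5) does not reach this height (z outside [5.5, 12]); After the difference (first − rest): starting from the 25.5×28.5 cube, the r=3.5 cylinder at (-4, 8) misses the remaining region (no effect) — boundary = 108.00 mm. Overall, the cross-section is a single solid region. Total boundary length (outer) = 108.00 mm.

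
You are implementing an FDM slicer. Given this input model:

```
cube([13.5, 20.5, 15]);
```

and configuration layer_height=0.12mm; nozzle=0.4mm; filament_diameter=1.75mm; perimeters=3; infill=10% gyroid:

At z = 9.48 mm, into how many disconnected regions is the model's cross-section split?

1

At z = 9.48 mm: the cube (footprint 13.5×20.5) is included at this height. The result has 1 disconnected region.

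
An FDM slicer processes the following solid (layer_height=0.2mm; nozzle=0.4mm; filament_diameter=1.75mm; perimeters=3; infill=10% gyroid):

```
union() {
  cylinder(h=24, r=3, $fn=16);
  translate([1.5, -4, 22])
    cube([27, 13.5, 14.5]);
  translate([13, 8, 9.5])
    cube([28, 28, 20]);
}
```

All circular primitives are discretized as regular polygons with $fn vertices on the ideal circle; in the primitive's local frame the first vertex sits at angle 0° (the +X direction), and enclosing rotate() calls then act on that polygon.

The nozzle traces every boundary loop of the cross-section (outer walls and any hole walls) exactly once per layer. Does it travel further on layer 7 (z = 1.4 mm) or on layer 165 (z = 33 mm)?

Layer 7 (z = 1.4): the r=3 cylinder contributes a regular 16-gon of circumradius 3 (perimeter = 2·16·3.000·sin(180°/16) = 18.73 mm); the cube at (1.5, -4) is not intersected at this z (z outside [22, 36.5]); the cube at (13, 8) does not reach this height (z outside [9.5, 29.5]); Combining (union): only the r=3 cylinder is present, so the union is just that shape — boundary = 18.73 mm. So its perimeter = 18.73 mm. Layer 165 (z = 33): the cylinder is not intersected at this z (z outside [0, 24]); the 27×13.5 cube at (1.5, -4) contributes its full rectangle (perimeter 81.00 mm); the cube at (13, 8) does not reach this height (z outside [9.5, 29.5]); Combining (union): only the 27×13.5 cube at (1.5, -4) is present, so the union is just that shape — boundary = 81.00 mm. So its perimeter = 81.00 mm. Layer 165 is larger (81.00 vs 18.73 mm).

layer 165 (z = 33 mm)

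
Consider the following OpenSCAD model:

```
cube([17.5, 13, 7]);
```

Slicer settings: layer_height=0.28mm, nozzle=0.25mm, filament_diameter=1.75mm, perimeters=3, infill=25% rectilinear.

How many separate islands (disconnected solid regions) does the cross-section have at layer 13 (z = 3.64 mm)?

1

At z = 3.64 mm: the cube (footprint 17.5×13) is included at this height. Overall, the cross-section is a single solid region. Island count = 1.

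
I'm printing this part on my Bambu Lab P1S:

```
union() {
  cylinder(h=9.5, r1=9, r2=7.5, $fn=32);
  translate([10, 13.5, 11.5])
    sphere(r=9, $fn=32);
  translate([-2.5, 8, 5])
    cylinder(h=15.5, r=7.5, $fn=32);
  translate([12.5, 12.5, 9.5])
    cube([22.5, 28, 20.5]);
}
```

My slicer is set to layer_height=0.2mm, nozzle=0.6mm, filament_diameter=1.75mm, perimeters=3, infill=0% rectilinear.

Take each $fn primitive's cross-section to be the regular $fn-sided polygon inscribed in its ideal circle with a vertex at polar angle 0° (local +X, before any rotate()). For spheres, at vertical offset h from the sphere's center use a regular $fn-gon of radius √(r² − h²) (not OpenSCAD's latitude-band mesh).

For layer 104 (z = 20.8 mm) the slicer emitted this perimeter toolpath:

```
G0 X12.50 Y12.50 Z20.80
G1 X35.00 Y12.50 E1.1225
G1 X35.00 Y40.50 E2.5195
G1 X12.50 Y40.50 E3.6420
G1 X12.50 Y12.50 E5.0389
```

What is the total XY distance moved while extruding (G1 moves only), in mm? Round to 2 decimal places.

101.00 mm

Sum the Euclidean lengths of each G1 segment: total = 101.00 mm.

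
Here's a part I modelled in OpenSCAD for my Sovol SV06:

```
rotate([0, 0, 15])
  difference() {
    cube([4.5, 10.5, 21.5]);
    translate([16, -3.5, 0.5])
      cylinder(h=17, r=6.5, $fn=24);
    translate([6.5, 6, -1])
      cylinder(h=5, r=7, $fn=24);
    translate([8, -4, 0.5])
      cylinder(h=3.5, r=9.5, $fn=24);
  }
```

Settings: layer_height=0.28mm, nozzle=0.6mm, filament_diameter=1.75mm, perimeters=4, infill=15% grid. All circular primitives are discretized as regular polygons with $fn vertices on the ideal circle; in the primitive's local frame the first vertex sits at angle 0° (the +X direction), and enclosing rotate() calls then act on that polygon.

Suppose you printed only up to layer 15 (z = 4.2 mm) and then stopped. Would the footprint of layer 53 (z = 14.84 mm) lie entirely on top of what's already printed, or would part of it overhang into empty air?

Compare the two slices. At z = 4.2: the cube (footprint 4.5×10.5) is included at this height (area 47.25 mm²); the r=6.5 cylinder at (16, -3.5) contributes a regular 24-gon of circumradius 6.5 (area = (24/2)·6.500²·sin(360°/24) = 131.22 mm²); the cylinder at (6.5, 6) does not reach this height (z outside [-1, 4]); the cylinder at (8, -4) does not reach this height (z outside [0.5, 4]); Taking the first minus the rest: starting from the 4.5×10.5 cube (47.25 mm²), the r=6.5 cylinder at (16, -3.5) misses the remaining region (no effect) — area = 47.25 mm²; (rotated 15° about Z; rotation is an isometry so areas/perimeters/island counts are preserved). At z = 14.84: the cube (footprint 4.5×10.5) is included at this height (area 47.25 mm²); the cylinder at (16, -3.5): section is a regular 24-gon, circumradius r=6.5 (area = (24/2)·6.500²·sin(360°/24) = 131.22 mm²); the cylinder at (6.5, 6) does not reach this height (z outside [-1, 4]); the cylinder at (8, -4) is absent (z outside [0.5, 4]); After the difference (first − rest): starting from the 4.5×10.5 cube (47.25 mm²), the r=6.5 cylinder at (16, -3.5) misses the remaining region (no effect) — area = 47.25 mm²; (rotated 15° about Z; rotation is an isometry so areas/perimeters/island counts are preserved). Checking containment: the cross-section at z = 14.84 is a subset of the cross-section at z = 4.2.

entirely on top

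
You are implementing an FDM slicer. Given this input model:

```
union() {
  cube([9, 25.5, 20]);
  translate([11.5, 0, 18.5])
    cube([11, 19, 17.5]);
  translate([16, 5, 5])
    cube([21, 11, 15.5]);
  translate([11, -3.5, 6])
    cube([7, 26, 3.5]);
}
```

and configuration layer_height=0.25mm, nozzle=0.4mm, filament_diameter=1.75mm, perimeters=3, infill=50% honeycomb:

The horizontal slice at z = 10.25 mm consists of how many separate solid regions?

At z = 10.25 mm: the cube (footprint 9×25.5) is included at this height; the cube at (11.5, 0) is not intersected at this z (z outside [18.5, 36]); the 21×11 cube at (16, 5) contributes its full rectangle; the cube at (11, -3.5) does not reach this height (z outside [6, 9.5]); Taking the union: the 2 present regions are separate (no shared area or edge), so areas and boundary lengths simply add and each stays a separate island — 2 connected regions. The result has 2 disconnected regions.

2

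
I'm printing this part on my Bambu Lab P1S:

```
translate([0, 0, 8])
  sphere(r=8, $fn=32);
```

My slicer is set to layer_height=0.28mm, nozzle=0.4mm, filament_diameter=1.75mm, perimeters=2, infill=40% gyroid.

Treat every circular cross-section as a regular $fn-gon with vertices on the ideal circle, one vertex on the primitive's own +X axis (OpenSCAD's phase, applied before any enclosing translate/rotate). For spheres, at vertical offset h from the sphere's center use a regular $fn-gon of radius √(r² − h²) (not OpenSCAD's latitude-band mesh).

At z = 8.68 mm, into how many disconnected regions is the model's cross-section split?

At z = 8.68 mm: the r=8 sphere slices to a regular 32-gon of circumradius 7.971 (√(r²−h²) with h=0.68 from center). The result has 1 disconnected region.

1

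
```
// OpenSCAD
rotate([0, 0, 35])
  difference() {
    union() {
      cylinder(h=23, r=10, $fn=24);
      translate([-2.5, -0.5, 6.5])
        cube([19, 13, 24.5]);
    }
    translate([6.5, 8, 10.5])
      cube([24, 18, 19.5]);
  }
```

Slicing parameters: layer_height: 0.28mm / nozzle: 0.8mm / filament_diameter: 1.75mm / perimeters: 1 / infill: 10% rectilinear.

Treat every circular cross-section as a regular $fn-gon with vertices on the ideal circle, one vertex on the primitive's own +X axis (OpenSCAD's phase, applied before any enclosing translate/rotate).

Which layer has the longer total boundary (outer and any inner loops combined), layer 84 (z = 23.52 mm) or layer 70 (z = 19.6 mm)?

Layer 84 (z = 23.52): the cylinder is absent (z outside [0, 23]); the cube at (-2.5, -0.5) is present — its section is the full 19×13 rectangle (perimeter 64.00 mm); Merging all regions: only the 19×13 cube at (-2.5, -0.5) is present, so the union is just that shape — boundary = 64.00 mm; the cube at (6.5, 8) is present — its section is the full 24×18 rectangle (perimeter 84.00 mm); After the difference (first − rest): starting from the result so far, the 24×18 cube at (6.5, 8) partially overlaps it — only the 45.00 mm² overlap (of its 432.00 mm²) is removed, clipping the outline — boundary = 64.00 mm; (whole slice rotated 35° about Z — lengths, areas and connectivity unchanged). So its perimeter = 64.00 mm. Layer 70 (z = 19.6): the cylinder: section is a regular 24-gon, circumradius r=10 (perimeter = 2·24·10.000·sin(180°/24) = 62.65 mm); the cube at (-2.5, -0.5) is present — its section is the full 19×13 rectangle (perimeter 64.00 mm); Taking the union: the regions partially overlap (shared area 108.47 mm²), so the edge portions inside another operand are dropped and the merged outline is re-measured after clipping — boundary = 85.36 mm; the cube at (6.5, 8) (footprint 24×18) is included at this height (perimeter 84.00 mm); Subtracting the remaining from the first: starting from that combined region, the 24×18 cube at (6.5, 8) partially overlaps it — only the 45.00 mm² overlap (of its 432.00 mm²) is removed, clipping the outline — boundary = 85.36 mm; (rotated 35° about Z; rotation is an isometry so areas/perimeters/island counts are preserved). So its perimeter = 85.36 mm. Layer 70 is larger (85.36 vs 64.00 mm).

layer 70 (z = 19.6 mm)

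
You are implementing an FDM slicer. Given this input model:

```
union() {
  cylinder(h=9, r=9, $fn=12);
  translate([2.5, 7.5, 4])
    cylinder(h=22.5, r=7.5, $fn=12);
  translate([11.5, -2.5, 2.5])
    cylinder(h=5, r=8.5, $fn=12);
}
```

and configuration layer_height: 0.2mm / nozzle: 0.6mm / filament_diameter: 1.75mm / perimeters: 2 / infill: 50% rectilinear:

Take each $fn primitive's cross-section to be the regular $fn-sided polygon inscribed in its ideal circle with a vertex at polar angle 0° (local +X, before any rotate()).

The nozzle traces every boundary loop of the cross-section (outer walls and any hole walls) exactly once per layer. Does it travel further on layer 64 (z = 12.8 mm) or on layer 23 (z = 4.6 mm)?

layer 23 (z = 4.6 mm)

Layer 64 (z = 12.8): the cylinder does not reach this height (z outside [0, 9]); the r=7.5 cylinder at (2.5, 7.5) gives a regular 12-gon of circumradius 7.5 (constant along its height) (perimeter = 2·12·7.500·sin(180°/12) = 46.59 mm); the cylinder at (11.5, -2.5) does not reach this height (z outside [2.5, 7.5]); Combining (union): only the r=7.5 cylinder at (2.5, 7.5) is present, so the union is just that shape — boundary = 46.59 mm. So its perimeter = 46.59 mm. Layer 23 (z = 4.6): the r=9 cylinder gives a regular 12-gon of circumradius 9 (constant along its height) (perimeter = 2·12·9.000·sin(180°/12) = 55.90 mm); the r=7.5 cylinder at (2.5, 7.5) gives a regular 12-gon of circumradius 7.5 (constant along its height) (perimeter = 2·12·7.500·sin(180°/12) = 46.59 mm); the r=8.5 cylinder at (11.5, -2.5) gives a regular 12-gon of circumradius 8.5 (constant along its height) (perimeter = 2·12·8.500·sin(180°/12) = 52.80 mm); Merging all regions: the regions partially overlap (shared area 129.57 mm²), so the edge portions inside another operand are dropped and the merged outline is re-measured after clipping — boundary = 89.70 mm. So its perimeter = 89.70 mm. Layer 23 is larger (89.70 vs 46.59 mm).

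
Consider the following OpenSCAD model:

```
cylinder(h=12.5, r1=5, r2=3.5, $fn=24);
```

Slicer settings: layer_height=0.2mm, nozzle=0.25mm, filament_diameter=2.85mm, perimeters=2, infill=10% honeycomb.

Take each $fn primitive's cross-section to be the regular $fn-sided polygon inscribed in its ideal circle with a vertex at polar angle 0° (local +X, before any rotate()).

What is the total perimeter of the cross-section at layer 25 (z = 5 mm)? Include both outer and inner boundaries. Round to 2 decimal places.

27.57 mm

At z = 5 mm: the cone (r1=5→r2=3.5) has section circumradius 4.400 here — a regular 24-gon (perimeter = 2·24·4.400·sin(180°/24) = 27.57 mm). Overall, the cross-section is a single solid region. Total boundary length (outer) = 27.57 mm.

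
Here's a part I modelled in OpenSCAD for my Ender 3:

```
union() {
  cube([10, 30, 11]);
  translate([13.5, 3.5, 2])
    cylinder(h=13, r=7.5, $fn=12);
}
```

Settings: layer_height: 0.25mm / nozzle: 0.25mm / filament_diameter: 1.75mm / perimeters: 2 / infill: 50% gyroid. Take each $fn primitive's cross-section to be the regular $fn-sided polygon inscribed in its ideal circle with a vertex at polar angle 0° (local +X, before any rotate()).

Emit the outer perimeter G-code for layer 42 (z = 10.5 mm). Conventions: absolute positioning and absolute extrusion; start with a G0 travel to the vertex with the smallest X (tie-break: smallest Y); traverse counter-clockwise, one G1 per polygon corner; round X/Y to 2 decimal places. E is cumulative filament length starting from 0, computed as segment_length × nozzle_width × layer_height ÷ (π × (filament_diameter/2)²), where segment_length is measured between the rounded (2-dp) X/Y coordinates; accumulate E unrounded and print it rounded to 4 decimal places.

At z = 10.5 mm: the cube (footprint 10×30) is included at this height; the r=7.5 cylinder at (13.5, 3.5) gives a regular 12-gon of circumradius 7.5 (constant along its height); Taking the union: the regions partially overlap (shared area 29.94 mm²), so overlapping operands fuse into one piece — 1 connected region. The outline is a single polygon with 14 vertices. Extrusion per mm of travel: 0.25 × 0.25 / (π × 0.875²) = 0.025984. Accumulating E over each segment gives final E = 2.6461.

G0 X0.00 Y0.00 Z10.50
G1 X6.94 Y0.00 E0.1803
G1 X7.00 Y-0.25 E0.1870
G1 X9.75 Y-3.00 E0.2881
G1 X13.50 Y-4.00 E0.3889
G1 X17.25 Y-3.00 E0.4898
G1 X20.00 Y-0.25 E0.5908
G1 X21.00 Y3.50 E0.6917
G1 X20.00 Y7.25 E0.7925
G1 X17.25 Y10.00 E0.8936
G1 X13.50 Y11.00 E0.9944
G1 X10.00 Y10.06 E1.0886
G1 X10.00 Y30.00 E1.6067
G1 X0.00 Y30.00 E1.8666
G1 X0.00 Y0.00 E2.6461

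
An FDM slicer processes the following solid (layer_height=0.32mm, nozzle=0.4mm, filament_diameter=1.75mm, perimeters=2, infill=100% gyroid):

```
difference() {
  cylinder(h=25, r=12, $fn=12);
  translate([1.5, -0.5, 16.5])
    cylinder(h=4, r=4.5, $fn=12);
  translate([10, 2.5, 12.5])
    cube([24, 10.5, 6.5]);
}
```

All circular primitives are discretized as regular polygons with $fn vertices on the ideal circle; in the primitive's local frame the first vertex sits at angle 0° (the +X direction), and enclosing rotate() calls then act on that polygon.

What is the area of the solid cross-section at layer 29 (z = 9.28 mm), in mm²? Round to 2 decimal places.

At z = 9.28 mm: the r=12 cylinder gives a regular 12-gon of circumradius 12 (constant along its height) (area = (12/2)·12.000²·sin(360°/12) = 432.00 mm²); the cylinder at (1.5, -0.5) is not intersected at this z (z outside [16.5, 20.5]); the cube at (10, 2.5) is not intersected at this z (z outside [12.5, 19]); Subtracting the remaining from the first: none of the subtracted shapes is present at this height, so the r=12 cylinder is unchanged — area = 432.00 mm². Overall, the cross-section is a single solid region. Net area = 432.00 mm².

432.00 mm²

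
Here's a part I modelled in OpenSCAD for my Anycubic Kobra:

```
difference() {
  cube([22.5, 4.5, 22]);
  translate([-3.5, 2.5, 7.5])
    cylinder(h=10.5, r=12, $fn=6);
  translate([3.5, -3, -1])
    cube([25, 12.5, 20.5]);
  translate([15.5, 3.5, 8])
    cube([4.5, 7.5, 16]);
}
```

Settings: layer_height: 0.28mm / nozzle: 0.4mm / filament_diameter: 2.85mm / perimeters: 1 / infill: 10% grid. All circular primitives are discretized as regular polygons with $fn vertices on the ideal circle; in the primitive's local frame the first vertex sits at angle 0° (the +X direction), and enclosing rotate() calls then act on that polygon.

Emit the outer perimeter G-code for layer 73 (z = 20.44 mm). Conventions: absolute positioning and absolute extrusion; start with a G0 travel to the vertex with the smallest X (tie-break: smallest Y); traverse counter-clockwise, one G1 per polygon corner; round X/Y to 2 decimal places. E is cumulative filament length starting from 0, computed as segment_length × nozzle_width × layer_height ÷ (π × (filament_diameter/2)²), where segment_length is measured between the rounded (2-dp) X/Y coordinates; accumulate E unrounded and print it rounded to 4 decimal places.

At z = 20.44 mm: the cube is present — its section is the full 22.5×4.5 rectangle; the cylinder at (-3.5, 2.5) is not intersected at this z (z outside [7.5, 18]); the cube at (3.5, -3) is absent (z outside [-1, 19.5]); the cube at (15.5, 3.5) (footprint 4.5×7.5) is included at this height; Subtracting the remaining from the first: starting from the 22.5×4.5 cube, the 4.5×7.5 cube at (15.5, 3.5) partially overlaps it — only the 4.50 mm² overlap (of its 33.75 mm²) is removed, clipping the outline — 1 connected region. The outline is a single polygon with 8 vertices. Extrusion per mm of travel: 0.4 × 0.28 / (π × 1.425²) = 0.017557. Accumulating E over each segment gives final E = 0.9832.

G0 X0.00 Y0.00 Z20.44
G1 X22.50 Y0.00 E0.3950
G1 X22.50 Y4.50 E0.4740
G1 X20.00 Y4.50 E0.5179
G1 X20.00 Y3.50 E0.5355
G1 X15.50 Y3.50 E0.6145
G1 X15.50 Y4.50 E0.6320
G1 X0.00 Y4.50 E0.9042
G1 X0.00 Y0.00 E0.9832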